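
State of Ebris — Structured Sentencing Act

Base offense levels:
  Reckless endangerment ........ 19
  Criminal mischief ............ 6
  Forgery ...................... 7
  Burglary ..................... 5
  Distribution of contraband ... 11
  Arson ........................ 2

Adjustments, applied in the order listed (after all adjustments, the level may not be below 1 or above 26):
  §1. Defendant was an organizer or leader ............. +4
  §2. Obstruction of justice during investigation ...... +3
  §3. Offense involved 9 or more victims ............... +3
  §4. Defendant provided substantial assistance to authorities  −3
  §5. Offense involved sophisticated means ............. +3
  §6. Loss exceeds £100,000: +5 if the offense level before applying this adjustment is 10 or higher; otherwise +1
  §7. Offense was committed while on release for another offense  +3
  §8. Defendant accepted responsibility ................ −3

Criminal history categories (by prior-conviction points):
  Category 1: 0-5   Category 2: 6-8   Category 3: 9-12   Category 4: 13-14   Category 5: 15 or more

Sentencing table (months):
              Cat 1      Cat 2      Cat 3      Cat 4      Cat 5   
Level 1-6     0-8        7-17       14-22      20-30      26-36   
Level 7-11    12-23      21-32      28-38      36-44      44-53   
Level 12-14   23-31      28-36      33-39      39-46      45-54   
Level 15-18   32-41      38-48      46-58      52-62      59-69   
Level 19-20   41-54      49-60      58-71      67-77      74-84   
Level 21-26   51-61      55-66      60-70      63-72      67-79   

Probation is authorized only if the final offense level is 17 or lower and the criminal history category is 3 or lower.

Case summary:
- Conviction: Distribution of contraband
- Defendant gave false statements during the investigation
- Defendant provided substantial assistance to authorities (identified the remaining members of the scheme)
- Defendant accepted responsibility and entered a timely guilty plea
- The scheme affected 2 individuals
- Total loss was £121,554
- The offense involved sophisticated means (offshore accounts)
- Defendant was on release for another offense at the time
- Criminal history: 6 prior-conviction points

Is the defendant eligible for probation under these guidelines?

No

Base offense level for distribution of contraband: 11.
§1 does not apply.
§2 applies: 11 + 3 = 14.
§3 does not apply.
§4 applies: 14 − 3 = 11.
§5 applies: 11 + 3 = 14.
§6 applies (level before this adjustment is 14 ≥ 10, so +5): 14 + 5 = 19.
§7 applies: 19 + 3 = 22.
§8 applies: 22 − 3 = 19.
Final offense level: 19.
Criminal history: 6 prior points → Category 2 (6-8).
Level 19 falls in the 19-20 band.
Grid: Level 19-20 × Category 2 = 49-60 months.
Probation check: level 19 > 17 and category 2 ≤ 3 → not eligible.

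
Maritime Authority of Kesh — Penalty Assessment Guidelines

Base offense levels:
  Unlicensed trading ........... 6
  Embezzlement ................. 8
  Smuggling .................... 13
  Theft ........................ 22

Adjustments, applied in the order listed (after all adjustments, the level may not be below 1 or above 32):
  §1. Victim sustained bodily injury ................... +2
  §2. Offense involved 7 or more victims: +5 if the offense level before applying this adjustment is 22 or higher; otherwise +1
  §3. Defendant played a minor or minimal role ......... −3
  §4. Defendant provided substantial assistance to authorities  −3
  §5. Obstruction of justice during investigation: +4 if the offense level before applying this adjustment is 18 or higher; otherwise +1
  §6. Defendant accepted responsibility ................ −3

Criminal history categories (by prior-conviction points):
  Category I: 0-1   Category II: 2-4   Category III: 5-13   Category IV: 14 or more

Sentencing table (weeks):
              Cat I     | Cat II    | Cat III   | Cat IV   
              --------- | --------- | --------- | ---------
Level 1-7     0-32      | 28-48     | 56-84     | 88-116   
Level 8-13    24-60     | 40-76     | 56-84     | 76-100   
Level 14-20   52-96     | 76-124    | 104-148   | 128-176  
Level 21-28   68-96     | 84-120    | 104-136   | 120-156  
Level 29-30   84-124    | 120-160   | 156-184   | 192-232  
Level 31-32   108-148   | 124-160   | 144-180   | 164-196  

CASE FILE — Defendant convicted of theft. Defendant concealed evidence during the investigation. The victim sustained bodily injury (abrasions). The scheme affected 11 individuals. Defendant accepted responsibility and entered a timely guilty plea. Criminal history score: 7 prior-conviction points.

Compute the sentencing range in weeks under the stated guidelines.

156-184 weeks

Base offense level for theft: 22.
§1 applies: 22 + 2 = 24.
§2 applies (level before this adjustment is 24 ≥ 22, so +5): 24 + 5 = 29.
§3 does not apply.
§5 applies (level before this adjustment is 29 ≥ 18, so +4): 29 + 4 = 33.
§6 applies: 33 − 3 = 30.
Final offense level: 30.
Criminal history: 7 prior points → Category III (5-13).
Level 30 falls in the 29-30 band.
Grid: Level 29-30 × Category III = 156-184 weeks.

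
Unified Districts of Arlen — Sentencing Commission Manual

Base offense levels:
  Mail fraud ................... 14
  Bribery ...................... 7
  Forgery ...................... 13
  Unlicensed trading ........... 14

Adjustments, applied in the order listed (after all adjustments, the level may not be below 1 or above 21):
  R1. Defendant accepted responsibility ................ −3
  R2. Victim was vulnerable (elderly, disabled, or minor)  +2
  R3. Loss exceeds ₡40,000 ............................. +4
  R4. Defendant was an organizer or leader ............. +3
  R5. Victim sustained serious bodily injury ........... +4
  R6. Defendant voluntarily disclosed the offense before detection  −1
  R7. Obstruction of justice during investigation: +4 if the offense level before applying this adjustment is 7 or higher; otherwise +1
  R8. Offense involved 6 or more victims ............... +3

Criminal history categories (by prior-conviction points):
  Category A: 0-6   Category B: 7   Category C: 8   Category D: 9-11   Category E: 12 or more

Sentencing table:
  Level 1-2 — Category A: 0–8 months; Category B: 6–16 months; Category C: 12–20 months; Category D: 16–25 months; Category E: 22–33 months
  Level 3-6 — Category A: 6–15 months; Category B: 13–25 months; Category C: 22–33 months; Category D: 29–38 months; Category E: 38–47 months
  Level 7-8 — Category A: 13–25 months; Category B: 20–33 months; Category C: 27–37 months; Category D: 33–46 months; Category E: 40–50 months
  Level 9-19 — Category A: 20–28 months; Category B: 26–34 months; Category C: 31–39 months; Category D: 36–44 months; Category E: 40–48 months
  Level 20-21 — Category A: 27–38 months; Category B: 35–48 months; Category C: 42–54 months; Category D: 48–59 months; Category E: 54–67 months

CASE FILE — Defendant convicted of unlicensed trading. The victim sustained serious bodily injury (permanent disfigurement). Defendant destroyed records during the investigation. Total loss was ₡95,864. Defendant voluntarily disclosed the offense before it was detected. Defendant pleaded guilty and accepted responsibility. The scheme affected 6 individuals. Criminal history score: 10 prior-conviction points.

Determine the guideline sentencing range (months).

48-59 months

Base offense level for unlicensed trading: 14.
R1 applies: 14 − 3 = 11.
R3 applies: 11 + 4 = 15.
R5 applies: 15 + 4 = 19.
R6 applies: 19 − 1 = 18.
R7 applies (level before this adjustment is 18 ≥ 7, so +4): 18 + 4 = 22.
R8 applies: 22 + 3 = 25.
Level 25 exceeds the maximum of 21; capped at 21.
Final offense level: 21.
Criminal history: 10 prior points → Category D (9-11).
Level 21 falls in the 20-21 band.
Grid: Level 20-21 × Category D = 48-59 months.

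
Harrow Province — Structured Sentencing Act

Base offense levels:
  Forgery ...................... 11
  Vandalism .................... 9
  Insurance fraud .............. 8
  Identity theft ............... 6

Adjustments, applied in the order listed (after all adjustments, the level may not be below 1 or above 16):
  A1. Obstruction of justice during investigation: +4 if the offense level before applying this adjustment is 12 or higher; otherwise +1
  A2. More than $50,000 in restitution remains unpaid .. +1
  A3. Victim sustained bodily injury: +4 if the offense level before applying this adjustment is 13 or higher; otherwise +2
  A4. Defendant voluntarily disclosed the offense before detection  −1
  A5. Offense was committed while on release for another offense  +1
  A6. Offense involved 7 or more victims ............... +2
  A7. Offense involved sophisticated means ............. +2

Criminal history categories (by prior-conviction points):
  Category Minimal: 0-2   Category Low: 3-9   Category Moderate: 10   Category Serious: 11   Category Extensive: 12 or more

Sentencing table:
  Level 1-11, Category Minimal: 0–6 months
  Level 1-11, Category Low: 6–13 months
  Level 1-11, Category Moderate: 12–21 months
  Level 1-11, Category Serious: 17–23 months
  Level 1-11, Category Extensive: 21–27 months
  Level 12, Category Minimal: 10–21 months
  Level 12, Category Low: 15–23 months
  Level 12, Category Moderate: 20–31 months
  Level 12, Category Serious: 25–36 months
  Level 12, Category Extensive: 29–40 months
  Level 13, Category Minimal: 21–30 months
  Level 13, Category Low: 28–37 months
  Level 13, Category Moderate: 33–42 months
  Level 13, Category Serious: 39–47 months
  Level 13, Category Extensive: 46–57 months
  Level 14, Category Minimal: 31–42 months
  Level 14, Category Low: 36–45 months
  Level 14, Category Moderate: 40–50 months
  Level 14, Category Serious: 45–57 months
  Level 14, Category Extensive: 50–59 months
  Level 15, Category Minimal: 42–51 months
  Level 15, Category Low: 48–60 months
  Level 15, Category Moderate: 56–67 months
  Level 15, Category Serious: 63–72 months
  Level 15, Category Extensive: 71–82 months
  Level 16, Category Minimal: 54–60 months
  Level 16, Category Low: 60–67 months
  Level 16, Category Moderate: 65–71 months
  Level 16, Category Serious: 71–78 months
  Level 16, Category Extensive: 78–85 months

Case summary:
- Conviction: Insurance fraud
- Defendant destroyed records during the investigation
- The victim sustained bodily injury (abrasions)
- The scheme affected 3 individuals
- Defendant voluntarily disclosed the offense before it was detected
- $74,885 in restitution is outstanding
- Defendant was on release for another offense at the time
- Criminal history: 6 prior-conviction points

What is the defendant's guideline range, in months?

15-23 months

Base offense level for insurance fraud: 8.
A1 applies (level before this adjustment is 8 < 12, so +1): 8 + 1 = 9.
A2 applies: 9 + 1 = 10.
A3 applies (level before this adjustment is 10 < 13, so +2): 10 + 2 = 12.
A4 applies: 12 − 1 = 11.
A5 applies: 11 + 1 = 12.
A6 does not apply.
Final offense level: 12.
Criminal history: 6 prior points → Category Low (3-9).
Level 12 falls in the 12 band.
Grid: Level 12 × Category Low = 15-23 months.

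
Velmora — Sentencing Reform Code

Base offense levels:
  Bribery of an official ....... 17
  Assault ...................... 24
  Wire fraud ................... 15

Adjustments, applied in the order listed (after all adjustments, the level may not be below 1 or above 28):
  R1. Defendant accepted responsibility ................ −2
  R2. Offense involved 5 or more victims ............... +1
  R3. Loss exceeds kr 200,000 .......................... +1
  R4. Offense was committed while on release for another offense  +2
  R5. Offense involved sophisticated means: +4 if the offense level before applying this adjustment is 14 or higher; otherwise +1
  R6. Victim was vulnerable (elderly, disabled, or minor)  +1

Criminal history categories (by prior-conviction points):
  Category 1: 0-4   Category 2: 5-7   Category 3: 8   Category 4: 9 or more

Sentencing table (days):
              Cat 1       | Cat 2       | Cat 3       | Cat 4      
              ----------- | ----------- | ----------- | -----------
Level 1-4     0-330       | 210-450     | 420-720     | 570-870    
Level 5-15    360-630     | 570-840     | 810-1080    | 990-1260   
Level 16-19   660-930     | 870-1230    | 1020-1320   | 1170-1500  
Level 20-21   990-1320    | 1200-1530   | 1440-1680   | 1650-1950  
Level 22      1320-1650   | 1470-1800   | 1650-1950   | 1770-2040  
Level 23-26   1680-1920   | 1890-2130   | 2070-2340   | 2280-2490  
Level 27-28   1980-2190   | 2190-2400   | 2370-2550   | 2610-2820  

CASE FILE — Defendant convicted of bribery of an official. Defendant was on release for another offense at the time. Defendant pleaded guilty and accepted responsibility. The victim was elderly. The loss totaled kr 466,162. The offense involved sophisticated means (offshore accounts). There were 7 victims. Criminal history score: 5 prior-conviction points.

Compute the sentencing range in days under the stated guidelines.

1890-2130 days

Base offense level for bribery of an official: 17.
R1 applies: 17 − 2 = 15.
R2 applies: 15 + 1 = 16.
R3 applies: 16 + 1 = 17.
R4 applies: 17 + 2 = 19.
R5 applies (level before this adjustment is 19 ≥ 14, so +4): 19 + 4 = 23.
R6 applies: 23 + 1 = 24.
Final offense level: 24.
Criminal history: 5 prior points → Category 2 (5-7).
Level 24 falls in the 23-26 band.
Grid: Level 23-26 × Category 2 = 1890-2130 days.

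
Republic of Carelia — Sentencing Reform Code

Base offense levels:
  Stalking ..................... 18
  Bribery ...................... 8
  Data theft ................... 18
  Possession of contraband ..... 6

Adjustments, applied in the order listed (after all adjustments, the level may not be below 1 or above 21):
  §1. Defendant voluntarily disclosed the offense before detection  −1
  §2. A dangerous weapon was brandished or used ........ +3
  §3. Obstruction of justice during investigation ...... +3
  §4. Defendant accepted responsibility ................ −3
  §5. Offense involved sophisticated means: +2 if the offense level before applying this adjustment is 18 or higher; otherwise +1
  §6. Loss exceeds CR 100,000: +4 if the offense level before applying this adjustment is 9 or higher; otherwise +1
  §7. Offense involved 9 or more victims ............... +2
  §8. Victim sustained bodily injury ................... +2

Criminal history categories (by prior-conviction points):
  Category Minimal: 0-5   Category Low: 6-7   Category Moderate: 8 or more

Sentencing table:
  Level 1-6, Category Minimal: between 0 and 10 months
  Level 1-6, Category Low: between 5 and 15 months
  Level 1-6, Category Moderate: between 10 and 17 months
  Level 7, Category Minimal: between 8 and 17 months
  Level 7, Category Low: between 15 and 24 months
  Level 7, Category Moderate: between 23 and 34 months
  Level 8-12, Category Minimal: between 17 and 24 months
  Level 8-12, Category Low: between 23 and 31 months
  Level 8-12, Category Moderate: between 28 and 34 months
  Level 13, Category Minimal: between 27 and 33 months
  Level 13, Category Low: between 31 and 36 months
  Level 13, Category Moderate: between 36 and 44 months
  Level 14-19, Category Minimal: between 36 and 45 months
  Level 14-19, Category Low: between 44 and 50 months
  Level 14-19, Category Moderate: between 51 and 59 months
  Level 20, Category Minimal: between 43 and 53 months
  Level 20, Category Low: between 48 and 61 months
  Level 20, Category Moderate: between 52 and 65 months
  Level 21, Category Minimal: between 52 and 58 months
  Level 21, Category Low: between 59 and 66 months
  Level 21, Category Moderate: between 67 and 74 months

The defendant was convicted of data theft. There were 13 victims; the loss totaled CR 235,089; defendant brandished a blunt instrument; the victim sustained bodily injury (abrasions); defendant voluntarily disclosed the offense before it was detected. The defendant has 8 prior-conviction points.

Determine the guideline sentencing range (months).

Base offense level for data theft: 18.
§1 applies: 18 − 1 = 17.
§2 applies: 17 + 3 = 20.
§3 does not apply.
§4 does not apply.
§5 does not apply.
§6 applies (level before this adjustment is 20 ≥ 9, so +4): 20 + 4 = 24.
§7 applies: 24 + 2 = 26.
§8 applies: 26 + 2 = 28.
Level 28 exceeds the maximum of 21; capped at 21.
Final offense level: 21.
Criminal history: 8 prior points → Category Moderate (8+).
Level 21 falls in the 21 band.
Grid: Level 21 × Category Moderate = 67-74 months.

67-74 months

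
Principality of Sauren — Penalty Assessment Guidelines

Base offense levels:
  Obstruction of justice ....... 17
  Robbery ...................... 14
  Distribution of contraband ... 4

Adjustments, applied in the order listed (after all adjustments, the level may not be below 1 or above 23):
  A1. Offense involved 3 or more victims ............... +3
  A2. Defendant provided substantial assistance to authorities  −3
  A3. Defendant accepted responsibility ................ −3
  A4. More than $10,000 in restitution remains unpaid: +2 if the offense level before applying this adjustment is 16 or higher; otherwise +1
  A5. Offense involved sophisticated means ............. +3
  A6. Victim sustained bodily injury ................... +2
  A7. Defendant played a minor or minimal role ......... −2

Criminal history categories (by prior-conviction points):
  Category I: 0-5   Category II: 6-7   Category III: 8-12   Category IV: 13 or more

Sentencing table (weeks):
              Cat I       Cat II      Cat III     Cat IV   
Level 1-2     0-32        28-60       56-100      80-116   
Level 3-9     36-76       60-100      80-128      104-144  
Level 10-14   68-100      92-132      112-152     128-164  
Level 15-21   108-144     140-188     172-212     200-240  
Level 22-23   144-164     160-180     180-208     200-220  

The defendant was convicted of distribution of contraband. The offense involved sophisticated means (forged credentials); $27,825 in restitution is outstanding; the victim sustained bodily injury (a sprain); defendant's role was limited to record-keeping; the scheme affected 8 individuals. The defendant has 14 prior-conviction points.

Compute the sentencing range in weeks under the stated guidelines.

128-164 weeks

Base offense level for distribution of contraband: 4.
A1 applies: 4 + 3 = 7.
A4 applies (level before this adjustment is 7 < 16, so +1): 7 + 1 = 8.
A5 applies: 8 + 3 = 11.
A6 applies: 11 + 2 = 13.
A7 applies: 13 − 2 = 11.
Final offense level: 11.
Criminal history: 14 prior points → Category IV (13+).
Level 11 falls in the 10-14 band.
Grid: Level 10-14 × Category IV = 128-164 weeks.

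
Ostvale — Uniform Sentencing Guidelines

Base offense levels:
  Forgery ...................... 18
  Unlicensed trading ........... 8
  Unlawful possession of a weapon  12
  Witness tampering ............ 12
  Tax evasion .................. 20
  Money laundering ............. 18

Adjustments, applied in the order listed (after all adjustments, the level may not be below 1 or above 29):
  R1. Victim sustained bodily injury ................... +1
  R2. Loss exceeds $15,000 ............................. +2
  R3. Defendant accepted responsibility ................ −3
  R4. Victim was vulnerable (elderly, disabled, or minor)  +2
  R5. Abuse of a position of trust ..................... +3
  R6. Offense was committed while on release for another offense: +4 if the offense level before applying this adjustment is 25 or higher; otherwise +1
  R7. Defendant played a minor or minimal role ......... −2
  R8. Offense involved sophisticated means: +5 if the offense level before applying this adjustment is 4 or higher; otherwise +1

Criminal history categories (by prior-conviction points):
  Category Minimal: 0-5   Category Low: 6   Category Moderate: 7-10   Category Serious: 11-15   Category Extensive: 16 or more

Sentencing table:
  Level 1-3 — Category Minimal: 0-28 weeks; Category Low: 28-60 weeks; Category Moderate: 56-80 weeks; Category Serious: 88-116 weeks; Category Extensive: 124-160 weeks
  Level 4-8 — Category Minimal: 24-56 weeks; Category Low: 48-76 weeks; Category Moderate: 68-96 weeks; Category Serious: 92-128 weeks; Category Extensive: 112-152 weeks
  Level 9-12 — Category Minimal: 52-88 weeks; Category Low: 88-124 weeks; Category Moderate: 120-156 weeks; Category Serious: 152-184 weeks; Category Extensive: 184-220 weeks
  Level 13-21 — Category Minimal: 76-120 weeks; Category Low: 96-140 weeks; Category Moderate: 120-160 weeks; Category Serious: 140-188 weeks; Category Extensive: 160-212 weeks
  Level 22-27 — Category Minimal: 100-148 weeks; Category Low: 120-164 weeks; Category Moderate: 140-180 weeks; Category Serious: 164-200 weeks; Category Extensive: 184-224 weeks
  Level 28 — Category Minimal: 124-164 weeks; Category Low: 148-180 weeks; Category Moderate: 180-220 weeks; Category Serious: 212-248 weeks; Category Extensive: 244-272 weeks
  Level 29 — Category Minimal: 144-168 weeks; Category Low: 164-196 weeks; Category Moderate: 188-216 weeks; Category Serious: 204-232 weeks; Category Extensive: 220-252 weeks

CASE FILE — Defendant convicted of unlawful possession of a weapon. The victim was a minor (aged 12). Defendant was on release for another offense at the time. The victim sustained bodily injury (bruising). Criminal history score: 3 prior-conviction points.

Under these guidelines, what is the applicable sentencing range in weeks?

Base offense level for unlawful possession of a weapon: 12.
R1 applies: 12 + 1 = 13.
R2 does not apply.
R4 applies: 13 + 2 = 15.
R6 applies (level before this adjustment is 15 < 25, so +1): 15 + 1 = 16.
Final offense level: 16.
Criminal history: 3 prior points → Category Minimal (0-5).
Level 16 falls in the 13-21 band.
Grid: Level 13-21 × Category Minimal = 76-120 weeks.

76-120 weeks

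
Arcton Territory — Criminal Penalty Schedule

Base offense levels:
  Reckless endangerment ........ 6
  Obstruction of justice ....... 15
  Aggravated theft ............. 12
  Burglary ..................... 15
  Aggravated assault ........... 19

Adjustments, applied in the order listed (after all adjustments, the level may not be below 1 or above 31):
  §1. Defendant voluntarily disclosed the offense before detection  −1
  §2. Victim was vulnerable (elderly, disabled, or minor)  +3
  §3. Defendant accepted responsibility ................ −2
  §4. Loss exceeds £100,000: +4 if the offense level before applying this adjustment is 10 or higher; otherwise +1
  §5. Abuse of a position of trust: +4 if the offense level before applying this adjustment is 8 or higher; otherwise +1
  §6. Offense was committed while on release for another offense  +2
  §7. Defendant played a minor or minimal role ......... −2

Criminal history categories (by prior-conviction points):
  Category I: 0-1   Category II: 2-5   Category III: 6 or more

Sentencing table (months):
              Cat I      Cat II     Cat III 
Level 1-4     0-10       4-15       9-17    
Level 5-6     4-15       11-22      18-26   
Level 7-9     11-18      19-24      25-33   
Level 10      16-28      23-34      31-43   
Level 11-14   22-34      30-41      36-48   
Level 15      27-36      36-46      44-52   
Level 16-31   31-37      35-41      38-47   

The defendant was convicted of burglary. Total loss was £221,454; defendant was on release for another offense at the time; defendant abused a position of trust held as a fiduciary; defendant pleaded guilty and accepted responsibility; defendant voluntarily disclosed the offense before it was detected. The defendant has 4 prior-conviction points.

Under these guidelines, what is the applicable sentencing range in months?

Base offense level for burglary: 15.
§1 applies: 15 − 1 = 14.
§3 applies: 14 − 2 = 12.
§4 applies (level before this adjustment is 12 ≥ 10, so +4): 12 + 4 = 16.
§5 applies (level before this adjustment is 16 ≥ 8, so +4): 16 + 4 = 20.
§6 applies: 20 + 2 = 22.
Final offense level: 22.
Criminal history: 4 prior points → Category II (2-5).
Level 22 falls in the 16-31 band.
Grid: Level 16-31 × Category II = 35-41 months.

35-41 months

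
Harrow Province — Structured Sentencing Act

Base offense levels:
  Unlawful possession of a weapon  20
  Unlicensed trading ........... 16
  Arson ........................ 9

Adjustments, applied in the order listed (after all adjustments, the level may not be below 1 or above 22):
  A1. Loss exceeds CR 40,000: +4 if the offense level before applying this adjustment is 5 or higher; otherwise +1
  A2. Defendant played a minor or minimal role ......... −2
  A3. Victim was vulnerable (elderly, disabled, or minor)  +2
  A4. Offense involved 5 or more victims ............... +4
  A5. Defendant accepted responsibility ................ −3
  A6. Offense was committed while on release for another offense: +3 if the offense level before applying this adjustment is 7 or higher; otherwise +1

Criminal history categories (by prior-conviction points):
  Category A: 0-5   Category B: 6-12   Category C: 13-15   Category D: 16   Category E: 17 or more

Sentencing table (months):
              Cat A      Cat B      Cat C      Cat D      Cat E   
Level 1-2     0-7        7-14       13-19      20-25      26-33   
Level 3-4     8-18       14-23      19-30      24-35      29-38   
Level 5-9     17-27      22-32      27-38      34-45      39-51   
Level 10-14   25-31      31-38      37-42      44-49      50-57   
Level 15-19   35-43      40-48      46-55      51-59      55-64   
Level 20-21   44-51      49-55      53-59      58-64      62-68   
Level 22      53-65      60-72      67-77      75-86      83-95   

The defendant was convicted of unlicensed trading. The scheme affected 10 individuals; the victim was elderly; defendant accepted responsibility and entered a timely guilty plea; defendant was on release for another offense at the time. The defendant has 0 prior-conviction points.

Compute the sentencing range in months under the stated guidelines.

53-65 months

Base offense level for unlicensed trading: 16.
A1 does not apply.
A2 does not apply.
A3 applies: 16 + 2 = 18.
A4 applies: 18 + 4 = 22.
A5 applies: 22 − 3 = 19.
A6 applies (level before this adjustment is 19 ≥ 7, so +3): 19 + 3 = 22.
Final offense level: 22.
Criminal history: 0 prior points → Category A (0-5).
Level 22 falls in the 22 band.
Grid: Level 22 × Category A = 53-65 months.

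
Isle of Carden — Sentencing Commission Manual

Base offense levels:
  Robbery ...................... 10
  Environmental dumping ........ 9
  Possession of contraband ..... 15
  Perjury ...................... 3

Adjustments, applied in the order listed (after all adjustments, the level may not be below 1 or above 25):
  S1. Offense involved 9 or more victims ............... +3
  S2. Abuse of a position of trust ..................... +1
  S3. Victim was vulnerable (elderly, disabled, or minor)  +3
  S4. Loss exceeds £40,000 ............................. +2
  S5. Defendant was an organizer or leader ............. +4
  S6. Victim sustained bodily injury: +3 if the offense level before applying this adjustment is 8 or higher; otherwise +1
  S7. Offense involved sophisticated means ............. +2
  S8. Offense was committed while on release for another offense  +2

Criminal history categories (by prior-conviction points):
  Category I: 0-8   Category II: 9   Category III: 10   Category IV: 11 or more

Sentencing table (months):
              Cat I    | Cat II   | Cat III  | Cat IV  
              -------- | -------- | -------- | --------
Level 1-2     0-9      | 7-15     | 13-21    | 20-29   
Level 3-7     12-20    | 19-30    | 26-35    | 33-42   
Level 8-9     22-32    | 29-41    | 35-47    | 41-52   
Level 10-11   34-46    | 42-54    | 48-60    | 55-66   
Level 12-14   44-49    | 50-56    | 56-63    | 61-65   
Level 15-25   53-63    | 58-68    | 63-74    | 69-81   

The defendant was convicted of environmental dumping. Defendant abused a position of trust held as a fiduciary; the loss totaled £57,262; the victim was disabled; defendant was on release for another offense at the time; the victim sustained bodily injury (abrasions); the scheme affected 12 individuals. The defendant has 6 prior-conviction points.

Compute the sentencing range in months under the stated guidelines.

Base offense level for environmental dumping: 9.
S1 applies: 9 + 3 = 12.
S2 applies: 12 + 1 = 13.
S3 applies: 13 + 3 = 16.
S4 applies: 16 + 2 = 18.
S6 applies (level before this adjustment is 18 ≥ 8, so +3): 18 + 3 = 21.
S7 does not apply.
S8 applies: 21 + 2 = 23.
Final offense level: 23.
Criminal history: 6 prior points → Category I (0-8).
Level 23 falls in the 15-25 band.
Grid: Level 15-25 × Category I = 53-63 months.

53-63 months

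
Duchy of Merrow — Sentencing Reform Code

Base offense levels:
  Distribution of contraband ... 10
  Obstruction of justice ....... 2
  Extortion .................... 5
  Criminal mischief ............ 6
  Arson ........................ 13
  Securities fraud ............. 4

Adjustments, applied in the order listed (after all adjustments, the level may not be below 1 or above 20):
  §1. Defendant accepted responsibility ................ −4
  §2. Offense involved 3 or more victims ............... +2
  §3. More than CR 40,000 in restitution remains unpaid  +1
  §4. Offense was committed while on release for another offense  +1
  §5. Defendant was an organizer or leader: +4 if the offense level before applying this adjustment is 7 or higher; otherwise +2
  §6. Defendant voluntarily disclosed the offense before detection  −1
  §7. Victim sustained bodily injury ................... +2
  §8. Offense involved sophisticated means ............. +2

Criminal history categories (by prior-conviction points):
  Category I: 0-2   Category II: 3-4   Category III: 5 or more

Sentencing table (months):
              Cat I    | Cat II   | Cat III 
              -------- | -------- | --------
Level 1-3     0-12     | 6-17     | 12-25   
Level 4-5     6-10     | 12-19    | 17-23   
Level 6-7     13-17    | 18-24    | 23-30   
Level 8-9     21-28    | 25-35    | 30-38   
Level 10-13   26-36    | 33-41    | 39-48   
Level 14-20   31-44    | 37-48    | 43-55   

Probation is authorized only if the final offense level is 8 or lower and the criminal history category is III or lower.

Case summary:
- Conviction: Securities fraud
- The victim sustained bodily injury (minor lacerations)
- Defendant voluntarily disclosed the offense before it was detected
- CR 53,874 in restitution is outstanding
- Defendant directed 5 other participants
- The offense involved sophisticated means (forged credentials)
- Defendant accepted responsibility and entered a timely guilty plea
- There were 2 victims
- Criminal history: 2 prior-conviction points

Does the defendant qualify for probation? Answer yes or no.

Base offense level for securities fraud: 4.
§1 applies: 4 − 4 = 0.
§3 applies: 0 + 1 = 1.
§5 applies (level before this adjustment is 1 < 7, so +2): 1 + 2 = 3.
§6 applies: 3 − 1 = 2.
§7 applies: 2 + 2 = 4.
§8 applies: 4 + 2 = 6.
Final offense level: 6.
Criminal history: 2 prior points → Category I (0-2).
Level 6 falls in the 6-7 band.
Grid: Level 6-7 × Category I = 13-17 months.
Probation check: level 6 ≤ 8 and category I ≤ III → eligible.

Yes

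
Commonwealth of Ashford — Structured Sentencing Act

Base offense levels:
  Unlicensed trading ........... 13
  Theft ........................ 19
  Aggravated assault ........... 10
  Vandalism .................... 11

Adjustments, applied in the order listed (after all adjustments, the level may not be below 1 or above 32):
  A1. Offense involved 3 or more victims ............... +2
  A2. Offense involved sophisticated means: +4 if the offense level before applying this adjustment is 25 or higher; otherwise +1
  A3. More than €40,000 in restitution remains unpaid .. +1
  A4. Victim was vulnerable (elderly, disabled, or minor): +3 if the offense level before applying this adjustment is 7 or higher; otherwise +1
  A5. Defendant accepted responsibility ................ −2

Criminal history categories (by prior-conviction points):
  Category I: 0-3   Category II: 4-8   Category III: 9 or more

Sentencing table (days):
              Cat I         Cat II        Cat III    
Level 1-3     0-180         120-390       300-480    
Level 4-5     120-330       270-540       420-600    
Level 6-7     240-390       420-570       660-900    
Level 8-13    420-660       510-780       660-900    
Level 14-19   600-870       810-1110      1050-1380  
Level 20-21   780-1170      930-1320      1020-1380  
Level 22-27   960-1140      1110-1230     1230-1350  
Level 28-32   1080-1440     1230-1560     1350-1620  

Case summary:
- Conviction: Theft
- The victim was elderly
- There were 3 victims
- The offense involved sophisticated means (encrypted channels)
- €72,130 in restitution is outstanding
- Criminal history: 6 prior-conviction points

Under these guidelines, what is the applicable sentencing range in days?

1110-1230 days

Base offense level for theft: 19.
A1 applies: 19 + 2 = 21.
A2 applies (level before this adjustment is 21 < 25, so +1): 21 + 1 = 22.
A3 applies: 22 + 1 = 23.
A4 applies (level before this adjustment is 23 ≥ 7, so +3): 23 + 3 = 26.
A5 does not apply.
Final offense level: 26.
Criminal history: 6 prior points → Category II (4-8).
Level 26 falls in the 22-27 band.
Grid: Level 22-27 × Category II = 1110-1230 days.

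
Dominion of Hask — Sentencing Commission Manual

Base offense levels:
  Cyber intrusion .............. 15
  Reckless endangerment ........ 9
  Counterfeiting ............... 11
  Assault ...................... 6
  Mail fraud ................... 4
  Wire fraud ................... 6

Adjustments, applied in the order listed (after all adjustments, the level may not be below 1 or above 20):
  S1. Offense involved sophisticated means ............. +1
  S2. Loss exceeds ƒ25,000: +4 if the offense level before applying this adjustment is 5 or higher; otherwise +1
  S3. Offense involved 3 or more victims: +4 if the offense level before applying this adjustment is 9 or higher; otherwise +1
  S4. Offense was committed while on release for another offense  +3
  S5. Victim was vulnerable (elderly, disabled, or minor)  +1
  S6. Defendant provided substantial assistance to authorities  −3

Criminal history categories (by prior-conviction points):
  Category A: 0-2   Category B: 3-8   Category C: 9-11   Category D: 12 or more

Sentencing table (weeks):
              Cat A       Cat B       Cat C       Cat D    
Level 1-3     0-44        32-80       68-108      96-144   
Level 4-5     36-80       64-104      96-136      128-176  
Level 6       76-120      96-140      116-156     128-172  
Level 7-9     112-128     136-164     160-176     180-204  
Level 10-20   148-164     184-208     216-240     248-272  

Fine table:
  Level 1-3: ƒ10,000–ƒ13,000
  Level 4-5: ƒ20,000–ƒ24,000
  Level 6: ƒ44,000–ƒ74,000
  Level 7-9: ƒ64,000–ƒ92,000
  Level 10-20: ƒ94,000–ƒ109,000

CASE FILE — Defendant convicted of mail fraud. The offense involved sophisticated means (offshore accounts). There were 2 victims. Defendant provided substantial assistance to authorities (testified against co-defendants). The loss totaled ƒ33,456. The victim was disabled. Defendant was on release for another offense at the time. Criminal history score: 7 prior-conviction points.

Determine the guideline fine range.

ƒ94,000–ƒ109,000

Base offense level for mail fraud: 4.
S1 applies: 4 + 1 = 5.
S2 applies (level before this adjustment is 5 ≥ 5, so +4): 5 + 4 = 9.
S4 applies: 9 + 3 = 12.
S5 applies: 12 + 1 = 13.
S6 applies: 13 − 3 = 10.
Final offense level: 10.
Level 10 falls in the 10-20 band.
Fine table: Level 10-20 → ƒ94,000–ƒ109,000.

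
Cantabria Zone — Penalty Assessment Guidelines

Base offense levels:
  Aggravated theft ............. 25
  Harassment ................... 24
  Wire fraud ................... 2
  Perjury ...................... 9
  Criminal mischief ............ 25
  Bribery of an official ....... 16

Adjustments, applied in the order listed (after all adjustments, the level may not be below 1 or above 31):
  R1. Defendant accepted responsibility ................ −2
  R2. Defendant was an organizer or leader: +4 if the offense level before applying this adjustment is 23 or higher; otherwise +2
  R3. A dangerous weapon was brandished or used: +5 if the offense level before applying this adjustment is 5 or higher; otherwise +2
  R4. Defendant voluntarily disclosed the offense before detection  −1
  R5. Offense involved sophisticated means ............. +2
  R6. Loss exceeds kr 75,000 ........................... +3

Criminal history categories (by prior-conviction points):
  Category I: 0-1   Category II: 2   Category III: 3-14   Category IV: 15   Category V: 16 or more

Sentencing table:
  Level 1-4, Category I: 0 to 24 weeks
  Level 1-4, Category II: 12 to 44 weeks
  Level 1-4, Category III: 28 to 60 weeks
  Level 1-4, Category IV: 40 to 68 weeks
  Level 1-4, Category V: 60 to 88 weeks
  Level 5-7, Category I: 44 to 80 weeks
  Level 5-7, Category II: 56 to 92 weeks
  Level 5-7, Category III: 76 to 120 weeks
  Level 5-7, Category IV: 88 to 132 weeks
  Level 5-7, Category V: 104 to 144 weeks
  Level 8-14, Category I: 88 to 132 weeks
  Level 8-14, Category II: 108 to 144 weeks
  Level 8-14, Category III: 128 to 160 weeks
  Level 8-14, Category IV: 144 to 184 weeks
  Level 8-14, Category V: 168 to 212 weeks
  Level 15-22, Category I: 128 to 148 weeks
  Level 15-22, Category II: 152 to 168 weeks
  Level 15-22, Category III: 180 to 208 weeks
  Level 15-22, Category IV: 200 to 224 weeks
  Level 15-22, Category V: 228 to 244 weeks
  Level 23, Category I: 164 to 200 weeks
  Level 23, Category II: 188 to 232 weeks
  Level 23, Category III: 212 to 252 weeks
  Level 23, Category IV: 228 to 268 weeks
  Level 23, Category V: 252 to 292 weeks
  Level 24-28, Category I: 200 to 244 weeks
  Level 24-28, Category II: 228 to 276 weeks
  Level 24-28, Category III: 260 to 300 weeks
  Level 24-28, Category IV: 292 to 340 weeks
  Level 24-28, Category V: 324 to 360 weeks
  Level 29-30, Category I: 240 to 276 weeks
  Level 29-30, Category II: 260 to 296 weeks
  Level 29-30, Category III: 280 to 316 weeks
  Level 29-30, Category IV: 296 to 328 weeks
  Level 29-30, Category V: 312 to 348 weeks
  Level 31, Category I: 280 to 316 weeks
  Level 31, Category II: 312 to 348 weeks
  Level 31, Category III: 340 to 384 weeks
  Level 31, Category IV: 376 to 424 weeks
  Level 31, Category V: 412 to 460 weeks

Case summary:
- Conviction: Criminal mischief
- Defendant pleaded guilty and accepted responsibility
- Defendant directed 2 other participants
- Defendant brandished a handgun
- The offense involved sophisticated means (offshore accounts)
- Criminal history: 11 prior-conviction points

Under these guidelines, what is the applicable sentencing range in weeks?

340-384 weeks

Base offense level for criminal mischief: 25.
R1 applies: 25 − 2 = 23.
R2 applies (level before this adjustment is 23 ≥ 23, so +4): 23 + 4 = 27.
R3 applies (level before this adjustment is 27 ≥ 5, so +5): 27 + 5 = 32.
R5 applies: 32 + 2 = 34.
Level 34 exceeds the maximum of 31; capped at 31.
Final offense level: 31.
Criminal history: 11 prior points → Category III (3-14).
Level 31 falls in the 31 band.
Grid: Level 31 × Category III = 340-384 weeks.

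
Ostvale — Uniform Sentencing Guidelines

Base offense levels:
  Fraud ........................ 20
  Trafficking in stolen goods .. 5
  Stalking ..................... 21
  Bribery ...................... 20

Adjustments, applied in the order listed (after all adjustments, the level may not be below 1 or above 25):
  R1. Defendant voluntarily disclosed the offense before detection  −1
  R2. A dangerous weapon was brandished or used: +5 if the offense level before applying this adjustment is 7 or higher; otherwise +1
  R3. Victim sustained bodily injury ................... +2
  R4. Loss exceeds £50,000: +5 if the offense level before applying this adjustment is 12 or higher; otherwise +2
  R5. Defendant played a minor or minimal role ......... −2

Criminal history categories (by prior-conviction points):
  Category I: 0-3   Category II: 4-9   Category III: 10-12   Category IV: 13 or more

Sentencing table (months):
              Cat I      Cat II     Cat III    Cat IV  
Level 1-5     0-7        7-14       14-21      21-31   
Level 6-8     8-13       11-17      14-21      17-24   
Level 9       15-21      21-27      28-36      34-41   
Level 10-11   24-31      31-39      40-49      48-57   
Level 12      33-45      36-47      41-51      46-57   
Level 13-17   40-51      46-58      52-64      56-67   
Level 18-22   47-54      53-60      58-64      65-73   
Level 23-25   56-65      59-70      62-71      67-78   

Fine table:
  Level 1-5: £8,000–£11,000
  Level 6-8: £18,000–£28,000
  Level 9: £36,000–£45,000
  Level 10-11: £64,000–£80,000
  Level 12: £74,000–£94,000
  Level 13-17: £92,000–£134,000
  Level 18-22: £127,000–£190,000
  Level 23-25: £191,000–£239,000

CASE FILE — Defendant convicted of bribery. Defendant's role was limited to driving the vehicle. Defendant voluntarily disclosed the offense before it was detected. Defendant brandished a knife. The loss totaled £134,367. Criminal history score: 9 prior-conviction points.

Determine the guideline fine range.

£191,000–£239,000

Base offense level for bribery: 20.
R1 applies: 20 − 1 = 19.
R2 applies (level before this adjustment is 19 ≥ 7, so +5): 19 + 5 = 24.
R3 does not apply.
R4 applies (level before this adjustment is 24 ≥ 12, so +5): 24 + 5 = 29.
R5 applies: 29 − 2 = 27.
Level 27 exceeds the maximum of 25; capped at 25.
Final offense level: 25.
Level 25 falls in the 23-25 band.
Fine table: Level 23-25 → £191,000–£239,000.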